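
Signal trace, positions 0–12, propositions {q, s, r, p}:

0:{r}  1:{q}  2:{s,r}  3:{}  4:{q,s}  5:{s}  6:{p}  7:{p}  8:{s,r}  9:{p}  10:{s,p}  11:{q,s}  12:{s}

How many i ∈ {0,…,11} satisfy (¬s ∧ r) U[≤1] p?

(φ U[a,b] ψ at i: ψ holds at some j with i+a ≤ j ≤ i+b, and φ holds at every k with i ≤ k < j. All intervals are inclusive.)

Evaluate at each i in [0,11]:
  i=0: ✗ (no rhs in [0,1])
  i=1: ✗ (no rhs in [1,2])
  i=2: ✗ (no rhs in [2,3])
  i=3: ✗ (no rhs in [3,4])
  i=4: ✗ (no rhs in [4,5])
  i=5: ✗ (lhs fails at k=5 before rhs at j=6)
  i=6: ✓ (rhs at j=6)
  i=7: ✓ (rhs at j=7)
  i=8: ✗ (lhs fails at k=8 before rhs at j=9)
  i=9: ✓ (rhs at j=9)
  i=10: ✓ (rhs at j=10)
  i=11: ✗ (no rhs in [11,12])
Positions where it holds: {6, 7, 9, 10} → 4.

4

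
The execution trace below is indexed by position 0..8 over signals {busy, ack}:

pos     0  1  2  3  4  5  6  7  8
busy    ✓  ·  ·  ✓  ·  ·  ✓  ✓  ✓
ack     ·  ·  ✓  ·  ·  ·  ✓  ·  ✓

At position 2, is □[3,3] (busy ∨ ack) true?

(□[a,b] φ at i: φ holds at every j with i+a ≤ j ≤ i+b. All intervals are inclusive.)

Does not hold

Check (busy ∨ ack) at every j in [5,5]:
  j=5: false
Fails at j=5 → formula fails.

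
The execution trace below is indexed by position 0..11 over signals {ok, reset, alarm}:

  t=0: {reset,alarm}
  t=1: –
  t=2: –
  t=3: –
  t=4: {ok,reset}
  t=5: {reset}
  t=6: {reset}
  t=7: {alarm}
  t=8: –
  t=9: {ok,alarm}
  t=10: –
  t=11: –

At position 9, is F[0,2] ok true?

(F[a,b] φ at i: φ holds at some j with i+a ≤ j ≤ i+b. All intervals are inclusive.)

Holds

Check ok at each j in [9,11]:
  j=9: true
  j=10: false
  j=11: false
Found at j=9 → formula holds.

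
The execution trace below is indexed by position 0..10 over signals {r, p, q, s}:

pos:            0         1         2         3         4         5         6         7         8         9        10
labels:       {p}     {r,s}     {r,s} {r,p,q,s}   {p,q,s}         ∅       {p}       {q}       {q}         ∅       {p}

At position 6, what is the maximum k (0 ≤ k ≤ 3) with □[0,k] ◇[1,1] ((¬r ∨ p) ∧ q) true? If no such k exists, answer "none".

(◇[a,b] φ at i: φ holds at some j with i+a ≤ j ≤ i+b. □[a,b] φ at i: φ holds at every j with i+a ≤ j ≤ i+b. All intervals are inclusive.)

1

◇[1,1] ((¬r ∨ p) ∧ q) must hold from j=6 onward; find where it first fails.
  j=6: holds
  j=7: holds
  j=8: fails
Holds on [6,7], so largest k = 1.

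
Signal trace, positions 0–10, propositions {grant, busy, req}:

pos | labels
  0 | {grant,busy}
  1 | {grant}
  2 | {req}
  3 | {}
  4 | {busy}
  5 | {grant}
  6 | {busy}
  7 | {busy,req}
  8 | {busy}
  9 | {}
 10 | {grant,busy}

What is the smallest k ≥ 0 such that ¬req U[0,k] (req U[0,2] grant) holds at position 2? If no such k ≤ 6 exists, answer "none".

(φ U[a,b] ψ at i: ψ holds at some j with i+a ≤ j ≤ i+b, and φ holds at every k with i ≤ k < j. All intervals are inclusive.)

Need earliest j ≥ 2 with (req U[0,2] grant), and ¬req at every k in [2,j-1].
  j=2: rhs fails.
  j=3: rhs fails.
  j=4: rhs fails.
  j=5: rhs holds but lhs fails at k=2.
  j=6: rhs fails.
  j=7: rhs fails.
  j=8: rhs fails.
No witness within the range → none.

none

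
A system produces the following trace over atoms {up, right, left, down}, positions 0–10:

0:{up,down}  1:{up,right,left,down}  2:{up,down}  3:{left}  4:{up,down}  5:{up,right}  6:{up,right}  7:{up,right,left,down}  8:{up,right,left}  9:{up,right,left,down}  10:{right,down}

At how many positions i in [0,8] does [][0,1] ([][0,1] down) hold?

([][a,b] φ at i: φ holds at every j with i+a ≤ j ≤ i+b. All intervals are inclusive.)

Evaluate at each i in [0,8]:
  i=0: ✓ (all of [0,1])
  i=1: ✗ (fails at j=2)
  i=2: ✗ (fails at j=2)
  i=3: ✗ (fails at j=3)
  i=4: ✗ (fails at j=4)
  i=5: ✗ (fails at j=5)
  i=6: ✗ (fails at j=6)
  i=7: ✗ (fails at j=7)
  i=8: ✗ (fails at j=8)
Positions where it holds: {0} → 1.

1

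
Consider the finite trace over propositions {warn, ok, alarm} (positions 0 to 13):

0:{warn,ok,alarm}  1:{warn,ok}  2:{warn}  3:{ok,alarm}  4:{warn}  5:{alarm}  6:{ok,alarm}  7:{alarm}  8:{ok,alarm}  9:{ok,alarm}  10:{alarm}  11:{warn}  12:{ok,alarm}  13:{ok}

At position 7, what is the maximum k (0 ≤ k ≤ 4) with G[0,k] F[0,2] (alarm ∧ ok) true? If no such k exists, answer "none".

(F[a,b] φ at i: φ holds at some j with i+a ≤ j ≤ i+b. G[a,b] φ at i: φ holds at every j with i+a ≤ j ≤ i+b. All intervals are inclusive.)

4

F[0,2] (alarm ∧ ok) must hold from j=7 onward; find where it first fails.
  j=7: holds
  j=8: holds
  j=9: holds
  j=10: holds
  j=11: holds
Holds through j=11; largest k = 4.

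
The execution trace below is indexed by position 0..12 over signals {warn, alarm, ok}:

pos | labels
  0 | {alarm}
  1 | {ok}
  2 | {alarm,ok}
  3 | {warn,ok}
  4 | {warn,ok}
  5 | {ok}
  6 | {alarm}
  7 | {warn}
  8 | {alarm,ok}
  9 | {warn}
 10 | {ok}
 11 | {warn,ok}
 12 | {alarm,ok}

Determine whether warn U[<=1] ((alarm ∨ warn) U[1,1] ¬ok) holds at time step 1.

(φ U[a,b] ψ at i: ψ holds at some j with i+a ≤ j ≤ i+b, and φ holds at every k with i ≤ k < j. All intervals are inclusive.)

No

Need some j in [1,2] with ((alarm ∨ warn) U[1,1] ¬ok), and warn at every k in [1,j-1].
  j=1: ((alarm ∨ warn) U[1,1] ¬ok) — fails.
  j=2: ((alarm ∨ warn) U[1,1] ¬ok) — fails.
No j in the window works → until fails.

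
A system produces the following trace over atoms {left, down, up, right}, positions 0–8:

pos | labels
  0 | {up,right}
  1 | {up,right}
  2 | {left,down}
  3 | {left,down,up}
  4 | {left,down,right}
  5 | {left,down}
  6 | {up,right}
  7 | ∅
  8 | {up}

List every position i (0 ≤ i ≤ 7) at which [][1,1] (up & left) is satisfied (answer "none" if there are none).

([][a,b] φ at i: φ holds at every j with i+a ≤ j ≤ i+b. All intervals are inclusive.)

2

Evaluate at each i in [0,7]:
  i=0: ✗ (fails at j=1)
  i=1: ✗ (fails at j=2)
  i=2: ✓ (all of [3,3])
  i=3: ✗ (fails at j=4)
  i=4: ✗ (fails at j=5)
  i=5: ✗ (fails at j=6)
  i=6: ✗ (fails at j=7)
  i=7: ✗ (fails at j=8)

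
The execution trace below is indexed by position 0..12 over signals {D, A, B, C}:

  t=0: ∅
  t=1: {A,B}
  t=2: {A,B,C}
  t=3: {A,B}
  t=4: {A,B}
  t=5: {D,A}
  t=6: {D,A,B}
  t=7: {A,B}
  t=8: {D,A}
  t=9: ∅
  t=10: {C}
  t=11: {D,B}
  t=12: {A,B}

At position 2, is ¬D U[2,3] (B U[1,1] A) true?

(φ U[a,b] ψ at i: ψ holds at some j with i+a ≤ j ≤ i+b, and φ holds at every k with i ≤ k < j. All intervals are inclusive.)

Need some j in [4,5] with (B U[1,1] A), and ¬D at every k in [2,j-1].
  j=4: (B U[1,1] A) holds; ¬D holds at every k in [2,3] → satisfied.

True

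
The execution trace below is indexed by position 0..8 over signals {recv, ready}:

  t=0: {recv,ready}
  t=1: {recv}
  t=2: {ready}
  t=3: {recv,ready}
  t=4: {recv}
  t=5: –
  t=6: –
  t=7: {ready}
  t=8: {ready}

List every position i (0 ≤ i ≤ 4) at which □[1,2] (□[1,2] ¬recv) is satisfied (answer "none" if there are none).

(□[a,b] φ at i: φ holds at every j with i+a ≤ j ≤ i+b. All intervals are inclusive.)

3, 4

Evaluate at each i in [0,4]:
  i=0: ✗ (fails at j=1)
  i=1: ✗ (fails at j=2)
  i=2: ✗ (fails at j=3)
  i=3: ✓ (all of [4,5])
  i=4: ✓ (all of [5,6])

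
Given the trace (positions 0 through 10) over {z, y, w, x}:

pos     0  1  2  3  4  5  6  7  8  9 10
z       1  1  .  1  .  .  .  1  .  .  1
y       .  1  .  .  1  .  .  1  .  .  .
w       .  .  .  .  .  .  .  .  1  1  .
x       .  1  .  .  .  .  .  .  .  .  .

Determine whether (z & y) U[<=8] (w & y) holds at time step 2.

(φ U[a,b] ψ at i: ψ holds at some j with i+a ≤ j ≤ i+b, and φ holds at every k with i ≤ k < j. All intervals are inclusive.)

Need some j in [2,10] with (w & y), and (z & y) at every k in [2,j-1].
  j=2: (w & y) false.
  j=3: (w & y) false.
  j=4: (w & y) false.
  j=5: (w & y) false.
  j=6: (w & y) false.
  j=7: (w & y) false.
  j=8: (w & y) false.
  j=9: (w & y) false.
  j=10: (w & y) false.
No j in the window works → until fails.

No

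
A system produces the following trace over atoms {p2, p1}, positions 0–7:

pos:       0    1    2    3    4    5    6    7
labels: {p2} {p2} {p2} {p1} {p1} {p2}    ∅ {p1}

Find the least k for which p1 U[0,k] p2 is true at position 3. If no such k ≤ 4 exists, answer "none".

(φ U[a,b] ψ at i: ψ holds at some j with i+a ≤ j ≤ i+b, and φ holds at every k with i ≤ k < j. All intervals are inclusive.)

2

Need earliest j ≥ 3 with p2, and p1 at every k in [3,j-1].
  j=3: rhs fails.
  j=4: rhs fails.
  j=5: rhs holds; lhs holds on [3,4]. k = 2.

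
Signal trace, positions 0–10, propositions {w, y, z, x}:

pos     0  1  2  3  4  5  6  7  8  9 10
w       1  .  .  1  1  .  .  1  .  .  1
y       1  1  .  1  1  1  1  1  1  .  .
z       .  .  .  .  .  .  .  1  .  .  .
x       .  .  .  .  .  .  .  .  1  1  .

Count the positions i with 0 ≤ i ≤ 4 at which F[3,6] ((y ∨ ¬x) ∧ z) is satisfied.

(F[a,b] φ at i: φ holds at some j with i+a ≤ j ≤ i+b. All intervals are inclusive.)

Evaluate at each i in [0,4]:
  i=0: ✗ (none in [3,6])
  i=1: ✓ (witness j=7)
  i=2: ✓ (witness j=7)
  i=3: ✓ (witness j=7)
  i=4: ✓ (witness j=7)
Positions where it holds: {1, 2, 3, 4} → 4.

4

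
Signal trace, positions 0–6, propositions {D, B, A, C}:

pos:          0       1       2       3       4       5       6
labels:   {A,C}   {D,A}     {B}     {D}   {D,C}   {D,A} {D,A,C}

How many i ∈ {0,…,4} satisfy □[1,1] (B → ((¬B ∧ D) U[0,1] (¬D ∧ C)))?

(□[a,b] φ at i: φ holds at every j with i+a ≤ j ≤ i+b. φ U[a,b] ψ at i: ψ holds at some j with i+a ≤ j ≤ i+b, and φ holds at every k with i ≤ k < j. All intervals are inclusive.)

4

Evaluate at each i in [0,4]:
  i=0: ✓ (all of [1,1])
  i=1: ✗ (fails at j=2)
  i=2: ✓ (all of [3,3])
  i=3: ✓ (all of [4,4])
  i=4: ✓ (all of [5,5])
Positions where it holds: {0, 2, 3, 4} → 4.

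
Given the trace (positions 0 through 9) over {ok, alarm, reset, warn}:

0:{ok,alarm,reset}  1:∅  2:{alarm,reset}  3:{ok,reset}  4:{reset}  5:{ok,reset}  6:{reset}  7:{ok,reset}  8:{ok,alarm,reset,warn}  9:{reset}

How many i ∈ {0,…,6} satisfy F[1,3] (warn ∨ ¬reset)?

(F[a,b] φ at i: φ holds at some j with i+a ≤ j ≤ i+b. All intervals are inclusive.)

3

Evaluate at each i in [0,6]:
  i=0: ✓ (witness j=1)
  i=1: ✗ (none in [2,4])
  i=2: ✗ (none in [3,5])
  i=3: ✗ (none in [4,6])
  i=4: ✗ (none in [5,7])
  i=5: ✓ (witness j=8)
  i=6: ✓ (witness j=8)
Positions where it holds: {0, 5, 6} → 3.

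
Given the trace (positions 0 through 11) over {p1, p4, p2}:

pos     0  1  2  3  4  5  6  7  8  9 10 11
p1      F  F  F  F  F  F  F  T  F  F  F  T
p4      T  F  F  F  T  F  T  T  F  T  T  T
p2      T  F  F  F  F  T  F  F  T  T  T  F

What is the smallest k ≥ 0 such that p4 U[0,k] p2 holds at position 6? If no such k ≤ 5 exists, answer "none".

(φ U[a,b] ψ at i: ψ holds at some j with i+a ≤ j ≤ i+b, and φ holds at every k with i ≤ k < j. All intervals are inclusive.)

2

Need earliest j ≥ 6 with p2, and p4 at every k in [6,j-1].
  j=6: rhs fails.
  j=7: rhs fails.
  j=8: rhs holds; lhs holds on [6,7]. k = 2.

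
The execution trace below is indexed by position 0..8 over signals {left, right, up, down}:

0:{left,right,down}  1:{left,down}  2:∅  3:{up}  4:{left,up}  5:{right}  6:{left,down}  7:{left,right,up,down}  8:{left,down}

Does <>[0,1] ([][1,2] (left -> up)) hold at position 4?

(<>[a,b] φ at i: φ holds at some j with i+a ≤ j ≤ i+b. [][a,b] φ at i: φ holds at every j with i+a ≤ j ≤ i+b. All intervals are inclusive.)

No

Check [][1,2] (left -> up) at each j in [4,5]:
  j=4: fails at 6
  j=5: fails at 6
No position in the window satisfies it → formula fails.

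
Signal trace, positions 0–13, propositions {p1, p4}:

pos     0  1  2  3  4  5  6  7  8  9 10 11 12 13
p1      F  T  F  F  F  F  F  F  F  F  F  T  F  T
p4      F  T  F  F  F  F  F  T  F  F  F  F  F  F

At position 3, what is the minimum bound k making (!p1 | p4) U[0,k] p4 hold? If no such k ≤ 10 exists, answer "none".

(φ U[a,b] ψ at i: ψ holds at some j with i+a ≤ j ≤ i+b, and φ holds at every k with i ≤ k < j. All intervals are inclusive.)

Need earliest j ≥ 3 with p4, and (!p1 | p4) at every k in [3,j-1].
  j=3: rhs fails.
  j=4: rhs fails.
  j=5: rhs fails.
  j=6: rhs fails.
  j=7: rhs holds; lhs holds on [3,6]. k = 4.

4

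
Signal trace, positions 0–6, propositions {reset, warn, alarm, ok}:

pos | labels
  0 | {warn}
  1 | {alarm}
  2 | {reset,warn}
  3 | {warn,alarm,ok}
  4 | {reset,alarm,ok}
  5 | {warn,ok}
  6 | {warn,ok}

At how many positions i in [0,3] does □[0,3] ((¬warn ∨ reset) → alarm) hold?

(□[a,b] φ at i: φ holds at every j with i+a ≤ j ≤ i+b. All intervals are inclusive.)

Evaluate at each i in [0,3]:
  i=0: ✗ (fails at j=2)
  i=1: ✗ (fails at j=2)
  i=2: ✗ (fails at j=2)
  i=3: ✓ (all of [3,6])
Positions where it holds: {3} → 1.

1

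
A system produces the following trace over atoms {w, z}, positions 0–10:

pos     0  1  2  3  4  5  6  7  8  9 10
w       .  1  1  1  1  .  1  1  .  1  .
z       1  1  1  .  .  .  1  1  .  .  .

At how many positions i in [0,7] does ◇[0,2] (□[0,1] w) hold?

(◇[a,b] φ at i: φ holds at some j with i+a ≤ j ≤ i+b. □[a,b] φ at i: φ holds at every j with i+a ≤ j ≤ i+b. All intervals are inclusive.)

7

Evaluate at each i in [0,7]:
  i=0: ✓ (witness j=1)
  i=1: ✓ (witness j=1)
  i=2: ✓ (witness j=2)
  i=3: ✓ (witness j=3)
  i=4: ✓ (witness j=6)
  i=5: ✓ (witness j=6)
  i=6: ✓ (witness j=6)
  i=7: ✗ (none in [7,9])
Positions where it holds: {0, 1, 2, 3, 4, 5, 6} → 7.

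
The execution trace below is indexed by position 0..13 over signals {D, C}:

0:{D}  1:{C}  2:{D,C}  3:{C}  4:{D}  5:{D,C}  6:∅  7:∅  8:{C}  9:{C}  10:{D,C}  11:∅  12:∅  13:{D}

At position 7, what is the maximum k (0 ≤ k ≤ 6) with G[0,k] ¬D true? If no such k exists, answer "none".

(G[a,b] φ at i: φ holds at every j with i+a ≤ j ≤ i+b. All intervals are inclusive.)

¬D must hold from j=7 onward; find where it first fails.
  j=7: holds
  j=8: holds
  j=9: holds
  j=10: fails
Holds on [7,9], so largest k = 2.

2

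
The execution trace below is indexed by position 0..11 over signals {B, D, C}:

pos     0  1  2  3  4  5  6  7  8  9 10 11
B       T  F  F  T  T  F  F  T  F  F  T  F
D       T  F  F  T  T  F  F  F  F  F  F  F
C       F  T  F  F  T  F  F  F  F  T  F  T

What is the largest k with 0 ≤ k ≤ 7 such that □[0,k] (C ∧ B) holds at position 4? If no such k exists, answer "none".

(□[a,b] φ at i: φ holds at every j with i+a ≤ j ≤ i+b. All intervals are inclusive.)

0

(C ∧ B) must hold from j=4 onward; find where it first fails.
  j=4: holds
  j=5: fails
Holds on [4,4], so largest k = 0.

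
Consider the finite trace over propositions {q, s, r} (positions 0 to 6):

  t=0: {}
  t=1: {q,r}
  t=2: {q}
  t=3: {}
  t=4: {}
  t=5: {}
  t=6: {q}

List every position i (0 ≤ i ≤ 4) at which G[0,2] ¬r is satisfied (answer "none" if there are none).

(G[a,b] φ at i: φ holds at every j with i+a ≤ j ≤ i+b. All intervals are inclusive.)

2, 3, 4

Evaluate at each i in [0,4]:
  i=0: ✗ (fails at j=1)
  i=1: ✗ (fails at j=1)
  i=2: ✓ (all of [2,4])
  i=3: ✓ (all of [3,5])
  i=4: ✓ (all of [4,6])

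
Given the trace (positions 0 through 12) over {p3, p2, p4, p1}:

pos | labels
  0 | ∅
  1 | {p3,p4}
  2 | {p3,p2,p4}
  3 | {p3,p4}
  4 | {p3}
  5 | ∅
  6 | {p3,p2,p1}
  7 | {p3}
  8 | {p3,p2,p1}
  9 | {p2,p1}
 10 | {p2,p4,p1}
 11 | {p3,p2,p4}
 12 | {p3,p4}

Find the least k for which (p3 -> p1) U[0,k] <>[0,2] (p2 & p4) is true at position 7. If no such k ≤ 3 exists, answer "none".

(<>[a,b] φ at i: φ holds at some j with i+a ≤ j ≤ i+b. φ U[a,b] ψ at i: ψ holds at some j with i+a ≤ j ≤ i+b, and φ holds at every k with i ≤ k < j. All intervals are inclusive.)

Need earliest j ≥ 7 with <>[0,2] (p2 & p4), and (p3 -> p1) at every k in [7,j-1].
  j=7: rhs fails.
  j=8: rhs holds but lhs fails at k=7.
  j=9: rhs holds but lhs fails at k=7.
  j=10: rhs holds but lhs fails at k=7.
No witness within the range → none.

none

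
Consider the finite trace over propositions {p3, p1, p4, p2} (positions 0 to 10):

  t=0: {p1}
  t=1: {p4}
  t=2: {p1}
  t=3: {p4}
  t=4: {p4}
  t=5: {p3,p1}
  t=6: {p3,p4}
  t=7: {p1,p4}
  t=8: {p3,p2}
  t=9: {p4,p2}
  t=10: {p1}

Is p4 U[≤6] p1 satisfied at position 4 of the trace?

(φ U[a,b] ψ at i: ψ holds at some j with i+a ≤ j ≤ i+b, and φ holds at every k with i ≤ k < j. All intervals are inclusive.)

Need some j in [4,10] with p1, and p4 at every k in [4,j-1].
  j=4: p1 false.
  j=5: p1 holds; p4 holds at every k in [4,4] → satisfied.

Holds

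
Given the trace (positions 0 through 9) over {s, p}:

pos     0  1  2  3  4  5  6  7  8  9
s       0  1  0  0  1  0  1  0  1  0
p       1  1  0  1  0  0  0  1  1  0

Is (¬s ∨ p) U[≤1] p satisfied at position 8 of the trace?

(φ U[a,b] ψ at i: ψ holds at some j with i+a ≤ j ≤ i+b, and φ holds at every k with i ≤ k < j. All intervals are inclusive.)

Holds

Need some j in [8,9] with p, and (¬s ∨ p) at every k in [8,j-1].
  j=8: p holds; no prefix to check → satisfied.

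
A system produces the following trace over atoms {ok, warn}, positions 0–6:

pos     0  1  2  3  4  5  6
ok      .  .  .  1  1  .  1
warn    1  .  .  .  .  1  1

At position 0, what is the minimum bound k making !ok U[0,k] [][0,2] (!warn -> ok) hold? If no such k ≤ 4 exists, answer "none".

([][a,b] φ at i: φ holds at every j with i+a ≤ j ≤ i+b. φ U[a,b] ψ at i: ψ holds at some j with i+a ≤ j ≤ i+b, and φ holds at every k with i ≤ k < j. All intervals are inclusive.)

3

Need earliest j ≥ 0 with [][0,2] (!warn -> ok), and !ok at every k in [0,j-1].
  j=0: rhs fails.
  j=1: rhs fails.
  j=2: rhs fails.
  j=3: rhs holds; lhs holds on [0,2]. k = 3.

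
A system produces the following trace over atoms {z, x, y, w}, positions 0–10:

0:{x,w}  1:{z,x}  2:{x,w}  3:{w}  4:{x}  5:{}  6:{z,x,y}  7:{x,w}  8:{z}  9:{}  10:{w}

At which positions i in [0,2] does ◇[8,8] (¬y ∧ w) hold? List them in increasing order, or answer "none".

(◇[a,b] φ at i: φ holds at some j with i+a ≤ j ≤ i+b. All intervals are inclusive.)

2

Evaluate at each i in [0,2]:
  i=0: ✗ (none in [8,8])
  i=1: ✗ (none in [9,9])
  i=2: ✓ (witness j=10)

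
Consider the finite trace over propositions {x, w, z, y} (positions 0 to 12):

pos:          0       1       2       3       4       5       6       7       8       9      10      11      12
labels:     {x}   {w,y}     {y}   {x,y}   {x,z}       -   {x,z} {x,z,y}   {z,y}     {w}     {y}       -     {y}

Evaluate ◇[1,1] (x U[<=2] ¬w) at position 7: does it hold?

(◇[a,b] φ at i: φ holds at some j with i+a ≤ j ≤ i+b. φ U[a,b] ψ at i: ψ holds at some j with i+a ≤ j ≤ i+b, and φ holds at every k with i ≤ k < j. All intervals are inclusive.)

Check (x U[<=2] ¬w) at each j in [8,8]:
  j=8: holds
Found at j=8 → formula holds.

True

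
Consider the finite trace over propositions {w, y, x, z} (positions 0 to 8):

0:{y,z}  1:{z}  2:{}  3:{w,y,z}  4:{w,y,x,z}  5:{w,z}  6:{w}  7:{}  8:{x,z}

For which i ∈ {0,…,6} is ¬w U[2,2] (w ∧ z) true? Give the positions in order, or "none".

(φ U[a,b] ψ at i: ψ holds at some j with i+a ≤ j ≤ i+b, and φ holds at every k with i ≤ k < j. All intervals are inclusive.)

Evaluate at each i in [0,6]:
  i=0: ✗ (no rhs in [2,2])
  i=1: ✓ (rhs at j=3; lhs holds on [1,2])
  i=2: ✗ (lhs fails at k=3 before rhs at j=4)
  i=3: ✗ (lhs fails at k=3 before rhs at j=5)
  i=4: ✗ (no rhs in [6,6])
  i=5: ✗ (no rhs in [7,7])
  i=6: ✗ (no rhs in [8,8])

1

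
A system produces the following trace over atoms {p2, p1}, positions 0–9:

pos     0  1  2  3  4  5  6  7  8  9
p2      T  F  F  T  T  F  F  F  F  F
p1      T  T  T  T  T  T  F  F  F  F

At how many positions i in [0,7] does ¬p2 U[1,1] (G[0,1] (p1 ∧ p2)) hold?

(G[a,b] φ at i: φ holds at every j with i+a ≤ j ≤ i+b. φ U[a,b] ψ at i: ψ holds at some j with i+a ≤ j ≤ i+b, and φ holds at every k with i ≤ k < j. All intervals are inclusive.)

1

Evaluate at each i in [0,7]:
  i=0: ✗ (no rhs in [1,1])
  i=1: ✗ (no rhs in [2,2])
  i=2: ✓ (rhs at j=3; lhs holds on [2,2])
  i=3: ✗ (no rhs in [4,4])
  i=4: ✗ (no rhs in [5,5])
  i=5: ✗ (no rhs in [6,6])
  i=6: ✗ (no rhs in [7,7])
  i=7: ✗ (no rhs in [8,8])
Positions where it holds: {2} → 1.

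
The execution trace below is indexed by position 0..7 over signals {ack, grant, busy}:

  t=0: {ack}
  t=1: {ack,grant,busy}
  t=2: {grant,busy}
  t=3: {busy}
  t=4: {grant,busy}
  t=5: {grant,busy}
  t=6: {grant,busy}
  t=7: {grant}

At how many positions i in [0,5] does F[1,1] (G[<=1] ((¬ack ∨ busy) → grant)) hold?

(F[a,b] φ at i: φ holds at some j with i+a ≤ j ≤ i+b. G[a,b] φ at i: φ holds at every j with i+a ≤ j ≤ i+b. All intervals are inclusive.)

Evaluate at each i in [0,5]:
  i=0: ✓ (witness j=1)
  i=1: ✗ (none in [2,2])
  i=2: ✗ (none in [3,3])
  i=3: ✓ (witness j=4)
  i=4: ✓ (witness j=5)
  i=5: ✓ (witness j=6)
Positions where it holds: {0, 3, 4, 5} → 4.

4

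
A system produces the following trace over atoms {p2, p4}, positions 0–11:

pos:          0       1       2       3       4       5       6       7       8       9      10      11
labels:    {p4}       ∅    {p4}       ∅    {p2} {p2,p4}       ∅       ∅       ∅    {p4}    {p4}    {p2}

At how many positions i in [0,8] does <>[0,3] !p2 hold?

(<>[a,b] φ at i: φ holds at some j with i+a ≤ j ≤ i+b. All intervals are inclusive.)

9

Evaluate at each i in [0,8]:
  i=0: ✓ (witness j=0)
  i=1: ✓ (witness j=1)
  i=2: ✓ (witness j=2)
  i=3: ✓ (witness j=3)
  i=4: ✓ (witness j=6)
  i=5: ✓ (witness j=6)
  i=6: ✓ (witness j=6)
  i=7: ✓ (witness j=7)
  i=8: ✓ (witness j=8)
Positions where it holds: {0, 1, 2, 3, 4, 5, 6, 7, 8} → 9.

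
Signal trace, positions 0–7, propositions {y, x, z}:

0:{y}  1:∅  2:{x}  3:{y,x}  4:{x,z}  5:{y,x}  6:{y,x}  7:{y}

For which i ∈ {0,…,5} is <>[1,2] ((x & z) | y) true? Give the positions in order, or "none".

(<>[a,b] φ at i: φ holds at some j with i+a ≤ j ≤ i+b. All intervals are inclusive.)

1, 2, 3, 4, 5

Evaluate at each i in [0,5]:
  i=0: ✗ (none in [1,2])
  i=1: ✓ (witness j=3)
  i=2: ✓ (witness j=3)
  i=3: ✓ (witness j=4)
  i=4: ✓ (witness j=5)
  i=5: ✓ (witness j=6)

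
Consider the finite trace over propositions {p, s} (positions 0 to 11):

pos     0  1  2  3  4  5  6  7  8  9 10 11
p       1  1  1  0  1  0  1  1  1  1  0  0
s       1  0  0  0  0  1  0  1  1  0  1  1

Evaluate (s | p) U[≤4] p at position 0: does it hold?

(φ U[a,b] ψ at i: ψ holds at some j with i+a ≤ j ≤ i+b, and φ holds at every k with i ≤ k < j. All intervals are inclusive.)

Holds

Need some j in [0,4] with p, and (s | p) at every k in [0,j-1].
  j=0: p holds; no prefix to check → satisfied.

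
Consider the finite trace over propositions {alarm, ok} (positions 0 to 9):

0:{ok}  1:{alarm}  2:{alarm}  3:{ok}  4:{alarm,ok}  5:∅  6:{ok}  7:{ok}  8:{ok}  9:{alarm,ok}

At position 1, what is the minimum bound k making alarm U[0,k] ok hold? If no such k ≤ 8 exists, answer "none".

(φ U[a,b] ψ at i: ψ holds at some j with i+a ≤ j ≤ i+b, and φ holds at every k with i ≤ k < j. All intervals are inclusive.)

2

Need earliest j ≥ 1 with ok, and alarm at every k in [1,j-1].
  j=1: rhs fails.
  j=2: rhs fails.
  j=3: rhs holds; lhs holds on [1,2]. k = 2.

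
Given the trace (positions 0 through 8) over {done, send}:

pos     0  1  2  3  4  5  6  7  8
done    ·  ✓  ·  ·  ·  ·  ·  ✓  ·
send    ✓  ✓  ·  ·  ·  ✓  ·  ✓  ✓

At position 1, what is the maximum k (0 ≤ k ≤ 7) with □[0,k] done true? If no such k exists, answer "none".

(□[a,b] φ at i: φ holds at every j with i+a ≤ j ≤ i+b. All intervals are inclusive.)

done must hold from j=1 onward; find where it first fails.
  j=1: holds
  j=2: fails
Holds on [1,1], so largest k = 0.

0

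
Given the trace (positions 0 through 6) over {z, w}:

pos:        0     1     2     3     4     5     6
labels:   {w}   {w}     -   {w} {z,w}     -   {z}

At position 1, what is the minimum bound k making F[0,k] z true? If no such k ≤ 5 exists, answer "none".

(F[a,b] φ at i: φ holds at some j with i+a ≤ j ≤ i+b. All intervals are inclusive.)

3

Scan j = 1,2,… for z:
  j=1: fails
  j=2: fails
  j=3: fails
  j=4: holds
First hit at j=4, so smallest k = 4-1 = 3.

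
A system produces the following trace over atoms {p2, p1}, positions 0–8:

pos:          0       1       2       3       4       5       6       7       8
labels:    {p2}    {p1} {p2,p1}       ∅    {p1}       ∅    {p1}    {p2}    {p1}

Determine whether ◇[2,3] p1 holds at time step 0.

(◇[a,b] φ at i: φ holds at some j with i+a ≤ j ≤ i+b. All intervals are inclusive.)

Check p1 at each j in [2,3]:
  j=2: true
  j=3: false
Found at j=2 → formula holds.

True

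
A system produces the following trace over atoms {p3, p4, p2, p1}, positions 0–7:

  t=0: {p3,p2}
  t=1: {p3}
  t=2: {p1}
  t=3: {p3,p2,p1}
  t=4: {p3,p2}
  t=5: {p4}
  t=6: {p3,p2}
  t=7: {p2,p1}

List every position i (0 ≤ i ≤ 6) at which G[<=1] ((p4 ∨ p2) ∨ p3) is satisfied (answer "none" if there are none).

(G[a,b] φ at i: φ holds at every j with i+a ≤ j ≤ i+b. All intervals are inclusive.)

0, 3, 4, 5, 6

Evaluate at each i in [0,6]:
  i=0: ✓ (all of [0,1])
  i=1: ✗ (fails at j=2)
  i=2: ✗ (fails at j=2)
  i=3: ✓ (all of [3,4])
  i=4: ✓ (all of [4,5])
  i=5: ✓ (all of [5,6])
  i=6: ✓ (all of [6,7])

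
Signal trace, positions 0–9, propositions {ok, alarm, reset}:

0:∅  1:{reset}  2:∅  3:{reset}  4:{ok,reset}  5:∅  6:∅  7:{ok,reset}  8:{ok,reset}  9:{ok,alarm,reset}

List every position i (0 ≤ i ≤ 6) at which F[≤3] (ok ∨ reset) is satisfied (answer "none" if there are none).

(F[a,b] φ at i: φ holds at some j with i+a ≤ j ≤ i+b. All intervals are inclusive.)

Evaluate at each i in [0,6]:
  i=0: ✓ (witness j=1)
  i=1: ✓ (witness j=1)
  i=2: ✓ (witness j=3)
  i=3: ✓ (witness j=3)
  i=4: ✓ (witness j=4)
  i=5: ✓ (witness j=7)
  i=6: ✓ (witness j=7)

0, 1, 2, 3, 4, 5, 6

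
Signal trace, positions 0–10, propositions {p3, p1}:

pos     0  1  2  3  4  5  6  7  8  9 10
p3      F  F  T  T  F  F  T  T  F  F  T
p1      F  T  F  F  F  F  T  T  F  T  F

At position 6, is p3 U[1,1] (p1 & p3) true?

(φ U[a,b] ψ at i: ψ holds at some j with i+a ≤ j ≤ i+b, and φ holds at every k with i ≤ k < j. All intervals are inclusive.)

True

Need some j in [7,7] with (p1 & p3), and p3 at every k in [6,j-1].
  j=7: (p1 & p3) holds; p3 holds at every k in [6,6] → satisfied.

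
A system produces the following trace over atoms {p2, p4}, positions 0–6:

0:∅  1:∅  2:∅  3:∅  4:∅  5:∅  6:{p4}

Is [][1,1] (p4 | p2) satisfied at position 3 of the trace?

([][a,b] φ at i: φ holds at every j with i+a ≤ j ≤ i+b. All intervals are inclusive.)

Check (p4 | p2) at every j in [4,4]:
  j=4: false
Fails at j=4 → formula fails.

Does not hold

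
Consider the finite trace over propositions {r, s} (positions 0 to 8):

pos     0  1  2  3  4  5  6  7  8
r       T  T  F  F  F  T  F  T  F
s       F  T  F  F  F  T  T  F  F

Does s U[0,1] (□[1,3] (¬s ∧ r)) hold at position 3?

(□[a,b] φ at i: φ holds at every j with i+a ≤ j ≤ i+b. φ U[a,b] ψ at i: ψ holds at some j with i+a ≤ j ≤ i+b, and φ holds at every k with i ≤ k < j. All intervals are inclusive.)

False

Need some j in [3,4] with □[1,3] (¬s ∧ r), and s at every k in [3,j-1].
  j=3: □[1,3] (¬s ∧ r) — fails at 4.
  j=4: □[1,3] (¬s ∧ r) — fails at 5.
No j in the window works → until fails.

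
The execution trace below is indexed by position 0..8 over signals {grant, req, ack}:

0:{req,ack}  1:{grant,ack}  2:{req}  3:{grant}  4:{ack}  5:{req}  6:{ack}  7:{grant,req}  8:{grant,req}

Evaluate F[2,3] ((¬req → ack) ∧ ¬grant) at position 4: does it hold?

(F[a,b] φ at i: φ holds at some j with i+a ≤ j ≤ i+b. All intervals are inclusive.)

Check ((¬req → ack) ∧ ¬grant) at each j in [6,7]:
  j=6: true
  j=7: false
Found at j=6 → formula holds.

Yes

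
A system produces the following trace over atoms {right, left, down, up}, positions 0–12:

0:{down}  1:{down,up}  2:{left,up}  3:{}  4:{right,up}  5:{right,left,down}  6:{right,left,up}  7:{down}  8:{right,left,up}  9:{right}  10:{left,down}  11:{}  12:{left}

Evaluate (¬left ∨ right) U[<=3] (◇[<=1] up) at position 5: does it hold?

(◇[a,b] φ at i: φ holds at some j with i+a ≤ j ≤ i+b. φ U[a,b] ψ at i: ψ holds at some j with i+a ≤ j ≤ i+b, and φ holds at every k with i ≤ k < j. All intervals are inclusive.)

Yes

Need some j in [5,8] with ◇[<=1] up, and (¬left ∨ right) at every k in [5,j-1].
  j=5: ◇[<=1] up holds; no prefix to check → satisfied.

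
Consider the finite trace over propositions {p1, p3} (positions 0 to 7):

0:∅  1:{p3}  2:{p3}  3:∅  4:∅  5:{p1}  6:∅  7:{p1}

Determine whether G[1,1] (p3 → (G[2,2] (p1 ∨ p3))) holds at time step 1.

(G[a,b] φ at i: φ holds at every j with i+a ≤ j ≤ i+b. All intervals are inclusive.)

No

Check (p3 → (G[2,2] (p1 ∨ p3))) at every j in [2,2]:
  j=2: antecedent true; consequent fails at 4 → ✗
Fails at j=2 → formula fails.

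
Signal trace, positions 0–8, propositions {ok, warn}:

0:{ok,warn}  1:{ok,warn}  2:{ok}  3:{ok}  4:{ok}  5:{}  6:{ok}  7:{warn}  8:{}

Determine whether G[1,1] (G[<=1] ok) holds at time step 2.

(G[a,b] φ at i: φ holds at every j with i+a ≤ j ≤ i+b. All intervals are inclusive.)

Check G[<=1] ok at every j in [3,3]:
  j=3: holds on [3,4]
All positions satisfy it → formula holds.

True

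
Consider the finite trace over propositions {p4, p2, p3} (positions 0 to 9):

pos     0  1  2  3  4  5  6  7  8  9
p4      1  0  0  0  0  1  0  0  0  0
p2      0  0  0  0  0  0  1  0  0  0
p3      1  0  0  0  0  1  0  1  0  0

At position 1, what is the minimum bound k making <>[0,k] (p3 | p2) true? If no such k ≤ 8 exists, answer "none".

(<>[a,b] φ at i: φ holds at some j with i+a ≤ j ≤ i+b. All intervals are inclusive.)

Scan j = 1,2,… for (p3 | p2):
  j=1: fails
  j=2: fails
  j=3: fails
  j=4: fails
  j=5: holds
First hit at j=5, so smallest k = 5-1 = 4.

4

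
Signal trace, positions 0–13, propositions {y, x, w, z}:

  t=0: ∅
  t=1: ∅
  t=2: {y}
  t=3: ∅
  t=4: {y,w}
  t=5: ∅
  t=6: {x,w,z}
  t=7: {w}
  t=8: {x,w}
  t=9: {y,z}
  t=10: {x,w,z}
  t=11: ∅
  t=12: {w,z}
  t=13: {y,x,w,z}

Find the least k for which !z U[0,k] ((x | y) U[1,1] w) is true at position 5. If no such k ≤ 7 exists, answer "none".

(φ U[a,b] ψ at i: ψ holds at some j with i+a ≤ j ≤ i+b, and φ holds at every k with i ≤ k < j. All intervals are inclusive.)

Need earliest j ≥ 5 with ((x | y) U[1,1] w), and !z at every k in [5,j-1].
  j=5: rhs fails.
  j=6: rhs holds; lhs holds on [5,5]. k = 1.

1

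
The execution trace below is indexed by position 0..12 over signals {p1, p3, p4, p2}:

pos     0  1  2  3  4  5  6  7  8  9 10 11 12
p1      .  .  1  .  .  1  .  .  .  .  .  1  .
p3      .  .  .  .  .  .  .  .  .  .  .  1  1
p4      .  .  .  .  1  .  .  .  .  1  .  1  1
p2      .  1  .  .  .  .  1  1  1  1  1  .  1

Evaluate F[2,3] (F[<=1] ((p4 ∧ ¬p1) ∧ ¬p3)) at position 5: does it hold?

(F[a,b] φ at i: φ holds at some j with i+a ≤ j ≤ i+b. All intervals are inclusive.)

Check F[<=1] ((p4 ∧ ¬p1) ∧ ¬p3) at each j in [7,8]:
  j=7: fails (none in [7,8])
  j=8: holds (witness at 9)
Found at j=8 → formula holds.

Holds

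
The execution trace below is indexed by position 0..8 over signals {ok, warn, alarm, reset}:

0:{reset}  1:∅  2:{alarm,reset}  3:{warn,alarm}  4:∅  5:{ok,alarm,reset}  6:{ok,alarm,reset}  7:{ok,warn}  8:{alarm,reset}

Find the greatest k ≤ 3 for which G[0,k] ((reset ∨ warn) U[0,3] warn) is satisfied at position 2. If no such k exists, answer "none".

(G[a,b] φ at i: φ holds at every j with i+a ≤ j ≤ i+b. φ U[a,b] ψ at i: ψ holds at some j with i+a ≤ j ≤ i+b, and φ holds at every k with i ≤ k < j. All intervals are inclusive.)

((reset ∨ warn) U[0,3] warn) must hold from j=2 onward; find where it first fails.
  j=2: holds
  j=3: holds
  j=4: fails
Holds on [2,3], so largest k = 1.

1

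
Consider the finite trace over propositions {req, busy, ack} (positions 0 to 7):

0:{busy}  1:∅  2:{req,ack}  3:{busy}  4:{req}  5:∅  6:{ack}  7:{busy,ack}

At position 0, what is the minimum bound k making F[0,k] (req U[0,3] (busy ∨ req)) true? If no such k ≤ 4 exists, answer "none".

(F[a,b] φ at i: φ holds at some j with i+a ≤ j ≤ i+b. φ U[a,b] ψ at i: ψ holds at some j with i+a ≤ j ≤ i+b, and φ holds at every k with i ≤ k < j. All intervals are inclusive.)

0

Scan j = 0,1,… for (req U[0,3] (busy ∨ req)):
  j=0: holds
First hit at j=0, so smallest k = 0-0 = 0.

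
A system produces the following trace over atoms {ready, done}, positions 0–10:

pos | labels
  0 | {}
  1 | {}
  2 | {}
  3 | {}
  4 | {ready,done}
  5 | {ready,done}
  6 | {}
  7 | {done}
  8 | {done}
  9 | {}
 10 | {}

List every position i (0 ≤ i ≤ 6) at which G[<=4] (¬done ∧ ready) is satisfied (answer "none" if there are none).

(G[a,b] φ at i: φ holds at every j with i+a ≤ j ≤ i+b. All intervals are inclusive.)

none

Evaluate at each i in [0,6]:
  i=0: ✗ (fails at j=0)
  i=1: ✗ (fails at j=1)
  i=2: ✗ (fails at j=2)
  i=3: ✗ (fails at j=3)
  i=4: ✗ (fails at j=4)
  i=5: ✗ (fails at j=5)
  i=6: ✗ (fails at j=6)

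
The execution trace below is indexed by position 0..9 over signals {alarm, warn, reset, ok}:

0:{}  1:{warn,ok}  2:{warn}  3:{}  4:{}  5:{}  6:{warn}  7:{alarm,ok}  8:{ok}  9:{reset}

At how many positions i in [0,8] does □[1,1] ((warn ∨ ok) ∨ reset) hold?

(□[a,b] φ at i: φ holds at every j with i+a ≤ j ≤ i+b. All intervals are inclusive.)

Evaluate at each i in [0,8]:
  i=0: ✓ (all of [1,1])
  i=1: ✓ (all of [2,2])
  i=2: ✗ (fails at j=3)
  i=3: ✗ (fails at j=4)
  i=4: ✗ (fails at j=5)
  i=5: ✓ (all of [6,6])
  i=6: ✓ (all of [7,7])
  i=7: ✓ (all of [8,8])
  i=8: ✓ (all of [9,9])
Positions where it holds: {0, 1, 5, 6, 7, 8} → 6.

6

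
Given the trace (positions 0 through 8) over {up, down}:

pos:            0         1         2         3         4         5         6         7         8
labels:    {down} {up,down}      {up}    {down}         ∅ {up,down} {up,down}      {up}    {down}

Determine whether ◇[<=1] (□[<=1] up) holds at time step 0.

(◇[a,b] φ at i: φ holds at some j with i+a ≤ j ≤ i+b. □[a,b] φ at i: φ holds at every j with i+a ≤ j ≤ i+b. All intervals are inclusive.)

Holds

Check □[<=1] up at each j in [0,1]:
  j=0: fails at 0
  j=1: holds on [1,2]
Found at j=1 → formula holds.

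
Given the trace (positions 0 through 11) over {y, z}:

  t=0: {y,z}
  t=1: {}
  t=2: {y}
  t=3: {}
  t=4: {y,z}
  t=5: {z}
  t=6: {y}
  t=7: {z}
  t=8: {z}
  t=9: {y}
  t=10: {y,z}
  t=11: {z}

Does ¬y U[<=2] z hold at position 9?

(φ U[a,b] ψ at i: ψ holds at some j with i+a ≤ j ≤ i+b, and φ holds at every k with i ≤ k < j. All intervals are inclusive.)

Need some j in [9,11] with z, and ¬y at every k in [9,j-1].
  j=9: z false.
  j=10: z holds, but ¬y fails at k=9 → not this j.
  j=11: z holds, but ¬y fails at k=9 → not this j.
No j in the window works → until fails.

False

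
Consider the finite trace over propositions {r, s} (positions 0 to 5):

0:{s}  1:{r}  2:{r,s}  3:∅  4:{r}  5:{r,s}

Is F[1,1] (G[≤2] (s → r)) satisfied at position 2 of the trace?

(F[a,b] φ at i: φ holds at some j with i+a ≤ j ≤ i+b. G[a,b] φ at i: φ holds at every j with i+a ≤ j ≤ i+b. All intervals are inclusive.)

Yes

Check G[≤2] (s → r) at each j in [3,3]:
  j=3: holds on [3,5]
Found at j=3 → formula holds.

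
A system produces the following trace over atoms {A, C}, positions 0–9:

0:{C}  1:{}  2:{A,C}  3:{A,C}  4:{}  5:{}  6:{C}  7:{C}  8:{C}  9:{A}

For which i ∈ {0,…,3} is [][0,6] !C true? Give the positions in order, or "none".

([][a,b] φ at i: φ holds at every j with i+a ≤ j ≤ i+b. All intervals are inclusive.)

none

Evaluate at each i in [0,3]:
  i=0: ✗ (fails at j=0)
  i=1: ✗ (fails at j=2)
  i=2: ✗ (fails at j=2)
  i=3: ✗ (fails at j=3)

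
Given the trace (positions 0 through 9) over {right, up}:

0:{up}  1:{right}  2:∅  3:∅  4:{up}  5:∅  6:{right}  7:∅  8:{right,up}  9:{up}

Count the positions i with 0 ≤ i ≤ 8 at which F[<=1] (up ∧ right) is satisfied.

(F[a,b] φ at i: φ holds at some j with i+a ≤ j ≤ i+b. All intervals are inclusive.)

Evaluate at each i in [0,8]:
  i=0: ✗ (none in [0,1])
  i=1: ✗ (none in [1,2])
  i=2: ✗ (none in [2,3])
  i=3: ✗ (none in [3,4])
  i=4: ✗ (none in [4,5])
  i=5: ✗ (none in [5,6])
  i=6: ✗ (none in [6,7])
  i=7: ✓ (witness j=8)
  i=8: ✓ (witness j=8)
Positions where it holds: {7, 8} → 2.

2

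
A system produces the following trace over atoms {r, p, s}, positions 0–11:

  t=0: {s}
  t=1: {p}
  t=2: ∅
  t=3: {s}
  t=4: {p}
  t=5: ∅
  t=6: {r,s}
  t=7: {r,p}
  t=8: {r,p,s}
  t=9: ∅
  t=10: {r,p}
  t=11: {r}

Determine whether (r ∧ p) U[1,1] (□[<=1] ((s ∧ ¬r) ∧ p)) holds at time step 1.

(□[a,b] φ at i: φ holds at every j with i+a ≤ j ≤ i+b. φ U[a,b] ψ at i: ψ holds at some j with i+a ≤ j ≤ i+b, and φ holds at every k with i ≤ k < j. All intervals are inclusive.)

False

Need some j in [2,2] with □[<=1] ((s ∧ ¬r) ∧ p), and (r ∧ p) at every k in [1,j-1].
  j=2: □[<=1] ((s ∧ ¬r) ∧ p) — fails at 2.
No j in the window works → until fails.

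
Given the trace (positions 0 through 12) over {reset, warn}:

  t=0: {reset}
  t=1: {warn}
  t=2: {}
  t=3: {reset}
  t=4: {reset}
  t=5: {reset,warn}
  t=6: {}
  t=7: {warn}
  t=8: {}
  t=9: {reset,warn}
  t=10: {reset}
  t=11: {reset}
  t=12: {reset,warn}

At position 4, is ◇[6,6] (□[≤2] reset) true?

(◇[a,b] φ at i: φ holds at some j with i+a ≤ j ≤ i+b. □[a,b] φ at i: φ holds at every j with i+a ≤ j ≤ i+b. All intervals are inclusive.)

Holds

Check □[≤2] reset at each j in [10,10]:
  j=10: holds on [10,12]
Found at j=10 → formula holds.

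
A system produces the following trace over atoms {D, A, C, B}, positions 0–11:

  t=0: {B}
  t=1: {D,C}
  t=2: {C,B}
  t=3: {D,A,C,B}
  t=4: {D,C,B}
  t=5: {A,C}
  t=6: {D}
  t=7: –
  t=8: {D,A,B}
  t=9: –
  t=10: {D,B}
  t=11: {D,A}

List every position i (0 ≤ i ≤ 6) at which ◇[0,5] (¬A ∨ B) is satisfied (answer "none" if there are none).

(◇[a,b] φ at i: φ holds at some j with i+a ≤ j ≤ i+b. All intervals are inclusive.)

0, 1, 2, 3, 4, 5, 6

Evaluate at each i in [0,6]:
  i=0: ✓ (witness j=0)
  i=1: ✓ (witness j=1)
  i=2: ✓ (witness j=2)
  i=3: ✓ (witness j=3)
  i=4: ✓ (witness j=4)
  i=5: ✓ (witness j=6)
  i=6: ✓ (witness j=6)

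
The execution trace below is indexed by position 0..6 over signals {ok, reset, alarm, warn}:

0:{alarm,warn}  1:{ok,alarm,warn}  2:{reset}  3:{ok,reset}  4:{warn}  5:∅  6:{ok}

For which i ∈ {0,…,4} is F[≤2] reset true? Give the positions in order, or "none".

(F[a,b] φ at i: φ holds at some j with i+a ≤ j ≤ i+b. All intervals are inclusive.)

Evaluate at each i in [0,4]:
  i=0: ✓ (witness j=2)
  i=1: ✓ (witness j=2)
  i=2: ✓ (witness j=2)
  i=3: ✓ (witness j=3)
  i=4: ✗ (none in [4,6])

0, 1, 2, 3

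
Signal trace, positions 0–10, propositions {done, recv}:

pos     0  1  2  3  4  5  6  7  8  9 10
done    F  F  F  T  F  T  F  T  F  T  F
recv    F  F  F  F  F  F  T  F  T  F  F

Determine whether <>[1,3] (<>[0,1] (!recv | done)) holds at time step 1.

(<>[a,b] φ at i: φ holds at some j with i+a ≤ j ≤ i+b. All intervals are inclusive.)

Yes

Check <>[0,1] (!recv | done) at each j in [2,4]:
  j=2: holds (witness at 2)
  j=3: holds (witness at 3)
  j=4: holds (witness at 4)
Found at j=2 → formula holds.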